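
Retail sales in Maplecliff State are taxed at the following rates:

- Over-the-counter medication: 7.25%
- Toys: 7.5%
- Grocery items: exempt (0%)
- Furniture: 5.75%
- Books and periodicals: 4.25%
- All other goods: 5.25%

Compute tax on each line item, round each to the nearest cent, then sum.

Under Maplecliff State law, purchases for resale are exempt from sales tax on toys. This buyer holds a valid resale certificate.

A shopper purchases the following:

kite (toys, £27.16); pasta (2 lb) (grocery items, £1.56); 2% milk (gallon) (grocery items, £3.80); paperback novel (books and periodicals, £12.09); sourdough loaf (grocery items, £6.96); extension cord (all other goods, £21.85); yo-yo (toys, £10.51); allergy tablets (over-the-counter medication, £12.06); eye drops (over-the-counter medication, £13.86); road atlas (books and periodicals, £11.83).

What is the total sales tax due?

£4.03

Kite £27.16: toys, buyer-exempt → 0% → £0.00
Pasta (2 lb) £1.56: grocery items → 0% → £0.00
2% milk (gallon) £3.80: grocery items → 0% → £0.00
Paperback novel £12.09: books and periodicals → 4.25% → £0.51
Sourdough loaf £6.96: grocery items → 0% → £0.00
Extension cord £21.85: all other goods → 5.25% → £1.15
Yo-yo £10.51: toys, buyer-exempt → 0% → £0.00
Allergy tablets £12.06: over-the-counter medication → 7.25% → £0.87
Eye drops £13.86: over-the-counter medication → 7.25% → £1.00
Road atlas £11.83: books and periodicals → 4.25% → £0.50
Total tax = £0.51 + £1.15 + £0.87 + £1.00 + £0.50 = £4.03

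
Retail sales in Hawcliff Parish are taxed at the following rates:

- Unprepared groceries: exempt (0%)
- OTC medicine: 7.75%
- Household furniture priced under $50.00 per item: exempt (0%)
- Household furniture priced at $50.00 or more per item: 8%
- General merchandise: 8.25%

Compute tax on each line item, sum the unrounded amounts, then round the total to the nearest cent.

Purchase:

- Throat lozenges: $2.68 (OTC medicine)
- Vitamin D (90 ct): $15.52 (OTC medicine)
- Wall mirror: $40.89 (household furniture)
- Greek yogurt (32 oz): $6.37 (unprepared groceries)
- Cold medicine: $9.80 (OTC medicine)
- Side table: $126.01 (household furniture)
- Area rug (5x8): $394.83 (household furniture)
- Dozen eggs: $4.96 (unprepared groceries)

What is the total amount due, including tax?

$644.90

Throat lozenges $2.68: OTC medicine → 7.75% → $0.2077
Vitamin D (90 ct) $15.52: OTC medicine → 7.75% → $1.2028
Wall mirror $40.89: household furniture, under $50.00 → 0% → $0.00
Greek yogurt (32 oz) $6.37: unprepared groceries → 0% → $0.00
Cold medicine $9.80: OTC medicine → 7.75% → $0.7595
Side table $126.01: household furniture, $50.00 or more → 8% → $10.0808
Area rug (5x8) $394.83: household furniture, $50.00 or more → 8% → $31.5864
Dozen eggs $4.96: unprepared groceries → 0% → $0.00
Subtotal = $601.06; unrounded tax = $43.8372 → $43.84; total due = $644.90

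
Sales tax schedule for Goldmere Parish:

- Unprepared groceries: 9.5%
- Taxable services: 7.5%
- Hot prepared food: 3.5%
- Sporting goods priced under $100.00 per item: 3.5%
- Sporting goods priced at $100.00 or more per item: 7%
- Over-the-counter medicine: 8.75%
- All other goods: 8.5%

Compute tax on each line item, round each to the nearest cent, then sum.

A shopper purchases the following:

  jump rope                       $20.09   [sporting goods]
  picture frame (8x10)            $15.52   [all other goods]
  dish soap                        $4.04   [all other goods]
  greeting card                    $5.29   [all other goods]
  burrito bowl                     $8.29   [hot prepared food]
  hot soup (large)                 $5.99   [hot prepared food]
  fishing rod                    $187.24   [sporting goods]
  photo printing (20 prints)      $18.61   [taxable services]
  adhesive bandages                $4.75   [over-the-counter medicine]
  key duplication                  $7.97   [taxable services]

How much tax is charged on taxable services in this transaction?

$2.00

Photo printing (20 prints) $18.61: taxable services → 7.5% → $1.40
Key duplication $7.97: taxable services → 7.5% → $0.60
Tax on taxable services = $1.40 + $0.60 = $2.00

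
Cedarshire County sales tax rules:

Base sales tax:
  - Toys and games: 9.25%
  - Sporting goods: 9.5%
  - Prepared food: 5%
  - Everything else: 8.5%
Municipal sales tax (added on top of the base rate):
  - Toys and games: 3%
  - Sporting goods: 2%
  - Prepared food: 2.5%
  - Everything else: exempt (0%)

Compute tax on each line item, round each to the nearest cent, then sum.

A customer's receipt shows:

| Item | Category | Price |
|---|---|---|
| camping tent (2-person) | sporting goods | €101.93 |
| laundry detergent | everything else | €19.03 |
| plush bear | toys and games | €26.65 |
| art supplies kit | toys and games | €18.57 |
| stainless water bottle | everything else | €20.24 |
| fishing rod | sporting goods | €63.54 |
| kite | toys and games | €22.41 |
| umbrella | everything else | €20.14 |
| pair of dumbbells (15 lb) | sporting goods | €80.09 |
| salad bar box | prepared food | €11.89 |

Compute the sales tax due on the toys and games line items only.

Plush bear €26.65: toys and games → 9.25% + 3% municipal = 12.25% → €3.26
Art supplies kit €18.57: toys and games → 9.25% + 3% municipal = 12.25% → €2.27
Kite €22.41: toys and games → 9.25% + 3% municipal = 12.25% → €2.75
Tax on toys and games = €3.26 + €2.27 + €2.75 = €8.28

€8.28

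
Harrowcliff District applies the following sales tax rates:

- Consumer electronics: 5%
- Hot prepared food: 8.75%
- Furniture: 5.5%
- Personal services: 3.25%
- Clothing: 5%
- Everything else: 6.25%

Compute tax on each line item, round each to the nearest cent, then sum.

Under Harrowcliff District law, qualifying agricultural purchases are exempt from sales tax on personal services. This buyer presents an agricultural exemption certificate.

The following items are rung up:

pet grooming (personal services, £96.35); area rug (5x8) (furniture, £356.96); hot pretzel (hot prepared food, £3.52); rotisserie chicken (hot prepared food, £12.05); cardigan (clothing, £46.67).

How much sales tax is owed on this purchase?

Pet grooming £96.35: personal services, buyer-exempt → 0% → £0.00
Area rug (5x8) £356.96: furniture → 5.5% → £19.63
Hot pretzel £3.52: hot prepared food → 8.75% → £0.31
Rotisserie chicken £12.05: hot prepared food → 8.75% → £1.05
Cardigan £46.67: clothing → 5% → £2.33
Total tax = £19.63 + £0.31 + £1.05 + £2.33 = £23.32

£23.32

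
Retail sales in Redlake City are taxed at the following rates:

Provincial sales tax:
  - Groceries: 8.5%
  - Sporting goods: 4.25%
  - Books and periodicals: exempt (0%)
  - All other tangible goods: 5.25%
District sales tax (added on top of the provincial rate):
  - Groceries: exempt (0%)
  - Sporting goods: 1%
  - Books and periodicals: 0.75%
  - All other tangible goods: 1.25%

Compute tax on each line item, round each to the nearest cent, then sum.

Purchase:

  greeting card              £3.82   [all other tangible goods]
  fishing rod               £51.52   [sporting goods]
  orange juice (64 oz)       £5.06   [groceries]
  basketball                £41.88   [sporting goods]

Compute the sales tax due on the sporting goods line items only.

Fishing rod £51.52: sporting goods → 4.25% + 1% district = 5.25% → £2.70
Basketball £41.88: sporting goods → 4.25% + 1% district = 5.25% → £2.20
Tax on sporting goods = £2.70 + £2.20 = £4.90

£4.90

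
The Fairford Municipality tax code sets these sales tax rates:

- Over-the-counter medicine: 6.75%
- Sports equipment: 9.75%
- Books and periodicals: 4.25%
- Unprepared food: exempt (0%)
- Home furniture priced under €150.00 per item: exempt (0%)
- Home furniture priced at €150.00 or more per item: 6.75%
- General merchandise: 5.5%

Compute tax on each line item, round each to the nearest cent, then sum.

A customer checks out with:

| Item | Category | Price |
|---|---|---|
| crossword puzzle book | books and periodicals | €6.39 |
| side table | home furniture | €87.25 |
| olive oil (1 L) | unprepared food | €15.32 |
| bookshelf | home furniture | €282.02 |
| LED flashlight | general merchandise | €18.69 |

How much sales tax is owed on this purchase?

Crossword puzzle book €6.39: books and periodicals → 4.25% → €0.27
Side table €87.25: home furniture, under €150.00 → 0% → €0.00
Olive oil (1 L) €15.32: unprepared food → 0% → €0.00
Bookshelf €282.02: home furniture, €150.00 or more → 6.75% → €19.04
LED flashlight €18.69: general merchandise → 5.5% → €1.03
Total tax = €0.27 + €19.04 + €1.03 = €20.34

€20.34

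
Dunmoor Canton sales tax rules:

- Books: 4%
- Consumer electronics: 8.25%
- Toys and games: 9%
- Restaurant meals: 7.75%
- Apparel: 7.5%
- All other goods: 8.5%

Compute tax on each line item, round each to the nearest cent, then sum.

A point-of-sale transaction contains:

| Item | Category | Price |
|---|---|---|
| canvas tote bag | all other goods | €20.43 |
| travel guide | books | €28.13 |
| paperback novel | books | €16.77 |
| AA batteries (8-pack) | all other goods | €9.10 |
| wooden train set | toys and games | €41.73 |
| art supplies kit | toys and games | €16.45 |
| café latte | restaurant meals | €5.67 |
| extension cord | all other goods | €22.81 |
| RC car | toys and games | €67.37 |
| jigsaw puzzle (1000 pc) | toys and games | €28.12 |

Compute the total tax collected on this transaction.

Canvas tote bag €20.43: all other goods → 8.5% → €1.74
Travel guide €28.13: books → 4% → €1.13
Paperback novel €16.77: books → 4% → €0.67
AA batteries (8-pack) €9.10: all other goods → 8.5% → €0.77
Wooden train set €41.73: toys and games → 9% → €3.76
Art supplies kit €16.45: toys and games → 9% → €1.48
Café latte €5.67: restaurant meals → 7.75% → €0.44
Extension cord €22.81: all other goods → 8.5% → €1.94
RC car €67.37: toys and games → 9% → €6.06
Jigsaw puzzle (1000 pc) €28.12: toys and games → 9% → €2.53
Total tax = €1.74 + €1.13 + €0.67 + €0.77 + €3.76 + €1.48 + €0.44 + €1.94 + €6.06 + €2.53 = €20.52

€20.52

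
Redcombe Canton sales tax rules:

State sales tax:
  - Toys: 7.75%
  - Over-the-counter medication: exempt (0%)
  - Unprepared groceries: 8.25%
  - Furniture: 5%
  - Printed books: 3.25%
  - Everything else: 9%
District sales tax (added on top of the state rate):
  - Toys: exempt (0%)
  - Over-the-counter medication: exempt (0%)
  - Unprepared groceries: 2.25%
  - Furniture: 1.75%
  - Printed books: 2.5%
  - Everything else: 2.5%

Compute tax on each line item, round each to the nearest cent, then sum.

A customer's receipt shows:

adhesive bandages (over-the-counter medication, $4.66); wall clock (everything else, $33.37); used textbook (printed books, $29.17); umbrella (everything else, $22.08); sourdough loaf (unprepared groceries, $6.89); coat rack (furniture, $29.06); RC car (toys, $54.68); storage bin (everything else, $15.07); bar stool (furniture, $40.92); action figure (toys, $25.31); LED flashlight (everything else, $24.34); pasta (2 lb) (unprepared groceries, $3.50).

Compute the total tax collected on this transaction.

$24.60

Adhesive bandages $4.66: over-the-counter medication → 0% + 0% district = 0% → $0.00
Wall clock $33.37: everything else → 9% + 2.5% district = 11.5% → $3.84
Used textbook $29.17: printed books → 3.25% + 2.5% district = 5.75% → $1.68
Umbrella $22.08: everything else → 9% + 2.5% district = 11.5% → $2.54
Sourdough loaf $6.89: unprepared groceries → 8.25% + 2.25% district = 10.5% → $0.72
Coat rack $29.06: furniture → 5% + 1.75% district = 6.75% → $1.96
RC car $54.68: toys → 7.75% + 0% district = 7.75% → $4.24
Storage bin $15.07: everything else → 9% + 2.5% district = 11.5% → $1.73
Bar stool $40.92: furniture → 5% + 1.75% district = 6.75% → $2.76
Action figure $25.31: toys → 7.75% + 0% district = 7.75% → $1.96
LED flashlight $24.34: everything else → 9% + 2.5% district = 11.5% → $2.80
Pasta (2 lb) $3.50: unprepared groceries → 8.25% + 2.25% district = 10.5% → $0.37
Total tax = $3.84 + $1.68 + $2.54 + $0.72 + $1.96 + $4.24 + $1.73 + $2.76 + $1.96 + $2.80 + $0.37 = $24.60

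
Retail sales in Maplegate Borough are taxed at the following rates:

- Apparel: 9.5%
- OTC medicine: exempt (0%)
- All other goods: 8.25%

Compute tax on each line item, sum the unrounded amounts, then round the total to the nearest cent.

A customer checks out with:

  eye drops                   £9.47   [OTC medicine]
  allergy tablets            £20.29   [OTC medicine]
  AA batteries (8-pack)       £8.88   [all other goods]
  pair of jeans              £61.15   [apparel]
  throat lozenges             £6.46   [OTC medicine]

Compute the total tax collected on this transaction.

£6.54

Eye drops £9.47: OTC medicine → 0% → £0.00
Allergy tablets £20.29: OTC medicine → 0% → £0.00
AA batteries (8-pack) £8.88: all other goods → 8.25% → £0.7326
Pair of jeans £61.15: apparel → 9.5% → £5.80925
Throat lozenges £6.46: OTC medicine → 0% → £0.00
Unrounded tax sum = £6.54185 → £6.54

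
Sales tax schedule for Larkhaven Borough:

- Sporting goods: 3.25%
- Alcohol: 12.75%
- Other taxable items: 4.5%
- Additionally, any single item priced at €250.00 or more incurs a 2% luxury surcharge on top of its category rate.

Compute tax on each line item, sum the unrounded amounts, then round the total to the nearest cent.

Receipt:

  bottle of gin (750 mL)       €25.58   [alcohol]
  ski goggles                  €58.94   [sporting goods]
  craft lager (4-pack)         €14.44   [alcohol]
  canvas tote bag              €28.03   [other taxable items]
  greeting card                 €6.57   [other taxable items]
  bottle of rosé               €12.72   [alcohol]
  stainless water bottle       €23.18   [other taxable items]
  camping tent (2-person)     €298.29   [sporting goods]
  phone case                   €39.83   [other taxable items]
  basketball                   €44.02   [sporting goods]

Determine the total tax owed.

€30.12

Bottle of gin (750 mL) €25.58: alcohol → 12.75% → €3.26145
Ski goggles €58.94: sporting goods → 3.25% → €1.91555
Craft lager (4-pack) €14.44: alcohol → 12.75% → €1.8411
Canvas tote bag €28.03: other taxable items → 4.5% → €1.26135
Greeting card €6.57: other taxable items → 4.5% → €0.29565
Bottle of rosé €12.72: alcohol → 12.75% → €1.6218
Stainless water bottle €23.18: other taxable items → 4.5% → €1.0431
Camping tent (2-person) €298.29: sporting goods → 3.25% + 2% surcharge = 5.25% → €15.660225
Phone case €39.83: other taxable items → 4.5% → €1.79235
Basketball €44.02: sporting goods → 3.25% → €1.43065
Unrounded tax sum = €30.123225 → €30.12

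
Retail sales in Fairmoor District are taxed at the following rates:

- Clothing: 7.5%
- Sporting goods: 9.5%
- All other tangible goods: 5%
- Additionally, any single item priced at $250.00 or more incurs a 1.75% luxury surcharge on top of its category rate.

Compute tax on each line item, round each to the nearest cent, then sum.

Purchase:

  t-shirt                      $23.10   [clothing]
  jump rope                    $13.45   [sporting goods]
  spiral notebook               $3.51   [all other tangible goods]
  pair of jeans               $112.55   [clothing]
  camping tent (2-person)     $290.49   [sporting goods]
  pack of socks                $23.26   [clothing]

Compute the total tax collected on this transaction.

$46.05

T-shirt $23.10: clothing → 7.5% → $1.73
Jump rope $13.45: sporting goods → 9.5% → $1.28
Spiral notebook $3.51: all other tangible goods → 5% → $0.18
Pair of jeans $112.55: clothing → 7.5% → $8.44
Camping tent (2-person) $290.49: sporting goods → 9.5% + 1.75% surcharge = 11.25% → $32.68
Pack of socks $23.26: clothing → 7.5% → $1.74
Total tax = $1.73 + $1.28 + $0.18 + $8.44 + $32.68 + $1.74 = $46.05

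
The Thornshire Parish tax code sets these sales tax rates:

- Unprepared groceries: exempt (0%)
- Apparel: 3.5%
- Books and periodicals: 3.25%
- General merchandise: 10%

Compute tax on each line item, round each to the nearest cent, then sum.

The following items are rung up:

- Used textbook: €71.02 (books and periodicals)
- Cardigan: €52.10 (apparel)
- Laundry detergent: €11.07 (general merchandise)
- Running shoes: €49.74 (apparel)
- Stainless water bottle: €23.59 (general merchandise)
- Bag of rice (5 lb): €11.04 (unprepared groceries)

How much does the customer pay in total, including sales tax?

Used textbook €71.02: books and periodicals → 3.25% → €2.31
Cardigan €52.10: apparel → 3.5% → €1.82
Laundry detergent €11.07: general merchandise → 10% → €1.11
Running shoes €49.74: apparel → 3.5% → €1.74
Stainless water bottle €23.59: general merchandise → 10% → €2.36
Bag of rice (5 lb) €11.04: unprepared groceries → 0% → €0.00
Subtotal = €218.56; tax = €9.34; total due = €227.90

€227.90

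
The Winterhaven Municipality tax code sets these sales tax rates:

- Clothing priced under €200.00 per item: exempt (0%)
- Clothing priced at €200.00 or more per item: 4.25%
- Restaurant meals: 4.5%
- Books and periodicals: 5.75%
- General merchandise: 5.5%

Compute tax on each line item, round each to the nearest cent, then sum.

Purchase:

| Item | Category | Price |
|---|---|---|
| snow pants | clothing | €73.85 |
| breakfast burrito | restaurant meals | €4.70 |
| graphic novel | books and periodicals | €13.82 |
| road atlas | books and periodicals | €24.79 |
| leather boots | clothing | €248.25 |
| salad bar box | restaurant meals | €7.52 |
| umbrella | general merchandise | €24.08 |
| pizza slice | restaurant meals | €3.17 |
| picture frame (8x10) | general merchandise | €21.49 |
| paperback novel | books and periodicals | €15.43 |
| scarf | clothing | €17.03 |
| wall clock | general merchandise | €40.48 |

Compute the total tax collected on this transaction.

€19.08

Snow pants €73.85: clothing, under €200.00 → 0% → €0.00
Breakfast burrito €4.70: restaurant meals → 4.5% → €0.21
Graphic novel €13.82: books and periodicals → 5.75% → €0.79
Road atlas €24.79: books and periodicals → 5.75% → €1.43
Leather boots €248.25: clothing, €200.00 or more → 4.25% → €10.55
Salad bar box €7.52: restaurant meals → 4.5% → €0.34
Umbrella €24.08: general merchandise → 5.5% → €1.32
Pizza slice €3.17: restaurant meals → 4.5% → €0.14
Picture frame (8x10) €21.49: general merchandise → 5.5% → €1.18
Paperback novel €15.43: books and periodicals → 5.75% → €0.89
Scarf €17.03: clothing, under €200.00 → 0% → €0.00
Wall clock €40.48: general merchandise → 5.5% → €2.23
Total tax = €0.21 + €0.79 + €1.43 + €10.55 + €0.34 + €1.32 + €0.14 + €1.18 + €0.89 + €2.23 = €19.08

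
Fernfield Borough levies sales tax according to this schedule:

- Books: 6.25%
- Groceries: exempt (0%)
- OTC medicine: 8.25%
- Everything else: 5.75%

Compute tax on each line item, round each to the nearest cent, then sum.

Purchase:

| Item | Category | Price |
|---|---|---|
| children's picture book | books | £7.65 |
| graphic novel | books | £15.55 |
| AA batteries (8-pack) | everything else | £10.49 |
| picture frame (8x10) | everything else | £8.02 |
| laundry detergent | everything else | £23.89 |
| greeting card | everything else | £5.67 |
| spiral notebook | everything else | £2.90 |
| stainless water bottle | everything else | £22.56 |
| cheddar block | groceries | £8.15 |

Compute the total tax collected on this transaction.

Children's picture book £7.65: books → 6.25% → £0.48
Graphic novel £15.55: books → 6.25% → £0.97
AA batteries (8-pack) £10.49: everything else → 5.75% → £0.60
Picture frame (8x10) £8.02: everything else → 5.75% → £0.46
Laundry detergent £23.89: everything else → 5.75% → £1.37
Greeting card £5.67: everything else → 5.75% → £0.33
Spiral notebook £2.90: everything else → 5.75% → £0.17
Stainless water bottle £22.56: everything else → 5.75% → £1.30
Cheddar block £8.15: groceries → 0% → £0.00
Total tax = £0.48 + £0.97 + £0.60 + £0.46 + £1.37 + £0.33 + £0.17 + £1.30 = £5.68

£5.68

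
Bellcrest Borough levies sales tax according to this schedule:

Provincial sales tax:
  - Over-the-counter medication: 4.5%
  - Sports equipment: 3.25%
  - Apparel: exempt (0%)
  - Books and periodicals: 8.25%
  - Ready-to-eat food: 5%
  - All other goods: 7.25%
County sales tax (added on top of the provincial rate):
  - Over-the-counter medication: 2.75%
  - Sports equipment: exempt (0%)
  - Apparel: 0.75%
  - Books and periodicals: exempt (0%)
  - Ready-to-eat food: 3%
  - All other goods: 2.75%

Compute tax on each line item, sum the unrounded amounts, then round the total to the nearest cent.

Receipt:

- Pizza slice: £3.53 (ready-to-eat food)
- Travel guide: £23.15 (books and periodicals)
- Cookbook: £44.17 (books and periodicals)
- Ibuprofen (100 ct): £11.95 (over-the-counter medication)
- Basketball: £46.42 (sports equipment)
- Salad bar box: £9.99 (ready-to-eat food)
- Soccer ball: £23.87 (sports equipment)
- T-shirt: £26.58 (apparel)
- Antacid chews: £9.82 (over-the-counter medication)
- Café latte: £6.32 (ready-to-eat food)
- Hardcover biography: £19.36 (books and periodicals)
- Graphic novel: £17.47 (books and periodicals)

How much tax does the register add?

Pizza slice £3.53: ready-to-eat food → 5% + 3% county = 8% → £0.2824
Travel guide £23.15: books and periodicals → 8.25% + 0% county = 8.25% → £1.909875
Cookbook £44.17: books and periodicals → 8.25% + 0% county = 8.25% → £3.644025
Ibuprofen (100 ct) £11.95: over-the-counter medication → 4.5% + 2.75% county = 7.25% → £0.866375
Basketball £46.42: sports equipment → 3.25% + 0% county = 3.25% → £1.50865
Salad bar box £9.99: ready-to-eat food → 5% + 3% county = 8% → £0.7992
Soccer ball £23.87: sports equipment → 3.25% + 0% county = 3.25% → £0.775775
T-shirt £26.58: apparel → 0% + 0.75% county = 0.75% → £0.19935
Antacid chews £9.82: over-the-counter medication → 4.5% + 2.75% county = 7.25% → £0.71195
Café latte £6.32: ready-to-eat food → 5% + 3% county = 8% → £0.5056
Hardcover biography £19.36: books and periodicals → 8.25% + 0% county = 8.25% → £1.5972
Graphic novel £17.47: books and periodicals → 8.25% + 0% county = 8.25% → £1.441275
Unrounded tax sum = £14.241675 → £14.24

£14.24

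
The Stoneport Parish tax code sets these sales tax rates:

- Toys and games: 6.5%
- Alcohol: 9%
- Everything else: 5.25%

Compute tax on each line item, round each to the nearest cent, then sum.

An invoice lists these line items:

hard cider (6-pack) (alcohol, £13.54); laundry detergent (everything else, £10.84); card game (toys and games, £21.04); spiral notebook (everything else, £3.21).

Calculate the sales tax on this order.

£3.33

Hard cider (6-pack) £13.54: alcohol → 9% → £1.22
Laundry detergent £10.84: everything else → 5.25% → £0.57
Card game £21.04: toys and games → 6.5% → £1.37
Spiral notebook £3.21: everything else → 5.25% → £0.17
Total tax = £1.22 + £0.57 + £1.37 + £0.17 = £3.33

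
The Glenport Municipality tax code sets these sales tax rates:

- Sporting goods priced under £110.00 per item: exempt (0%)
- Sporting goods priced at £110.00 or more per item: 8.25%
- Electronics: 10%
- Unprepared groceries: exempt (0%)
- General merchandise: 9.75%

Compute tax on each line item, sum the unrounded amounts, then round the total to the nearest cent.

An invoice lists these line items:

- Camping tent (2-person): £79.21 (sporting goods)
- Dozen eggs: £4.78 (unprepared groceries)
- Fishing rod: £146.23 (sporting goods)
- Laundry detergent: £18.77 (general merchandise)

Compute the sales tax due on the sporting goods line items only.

Camping tent (2-person) £79.21: sporting goods, under £110.00 → 0% → £0.00
Fishing rod £146.23: sporting goods, £110.00 or more → 8.25% → £12.063975
Tax on sporting goods: unrounded sum = £12.063975 → £12.06

£12.06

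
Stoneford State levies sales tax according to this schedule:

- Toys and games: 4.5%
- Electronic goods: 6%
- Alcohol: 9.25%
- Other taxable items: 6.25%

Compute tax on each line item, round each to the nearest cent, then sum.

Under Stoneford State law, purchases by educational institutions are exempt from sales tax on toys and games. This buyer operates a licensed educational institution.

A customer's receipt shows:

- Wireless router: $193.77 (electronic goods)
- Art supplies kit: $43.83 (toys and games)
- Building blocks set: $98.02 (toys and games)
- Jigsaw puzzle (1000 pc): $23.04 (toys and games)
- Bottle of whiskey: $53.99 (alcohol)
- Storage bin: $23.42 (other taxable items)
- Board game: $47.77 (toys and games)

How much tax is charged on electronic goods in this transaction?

Wireless router $193.77: electronic goods → 6% → $11.63
Tax on electronic goods = $11.63

$11.63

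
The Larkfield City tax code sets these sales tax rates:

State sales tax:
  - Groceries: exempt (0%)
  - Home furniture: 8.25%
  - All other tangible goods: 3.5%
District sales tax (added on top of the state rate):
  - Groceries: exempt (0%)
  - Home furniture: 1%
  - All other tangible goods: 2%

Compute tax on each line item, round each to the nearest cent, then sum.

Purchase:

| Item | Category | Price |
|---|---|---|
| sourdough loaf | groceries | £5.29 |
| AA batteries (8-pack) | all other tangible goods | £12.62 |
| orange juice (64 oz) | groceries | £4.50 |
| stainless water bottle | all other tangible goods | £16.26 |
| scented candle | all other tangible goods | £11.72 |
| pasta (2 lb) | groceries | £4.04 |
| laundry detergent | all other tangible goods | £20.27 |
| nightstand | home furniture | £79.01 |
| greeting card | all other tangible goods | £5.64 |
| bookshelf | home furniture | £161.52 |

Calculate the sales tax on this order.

£25.89

Sourdough loaf £5.29: groceries → 0% + 0% district = 0% → £0.00
AA batteries (8-pack) £12.62: all other tangible goods → 3.5% + 2% district = 5.5% → £0.69
Orange juice (64 oz) £4.50: groceries → 0% + 0% district = 0% → £0.00
Stainless water bottle £16.26: all other tangible goods → 3.5% + 2% district = 5.5% → £0.89
Scented candle £11.72: all other tangible goods → 3.5% + 2% district = 5.5% → £0.64
Pasta (2 lb) £4.04: groceries → 0% + 0% district = 0% → £0.00
Laundry detergent £20.27: all other tangible goods → 3.5% + 2% district = 5.5% → £1.11
Nightstand £79.01: home furniture → 8.25% + 1% district = 9.25% → £7.31
Greeting card £5.64: all other tangible goods → 3.5% + 2% district = 5.5% → £0.31
Bookshelf £161.52: home furniture → 8.25% + 1% district = 9.25% → £14.94
Total tax = £0.69 + £0.89 + £0.64 + £1.11 + £7.31 + £0.31 + £14.94 = £25.89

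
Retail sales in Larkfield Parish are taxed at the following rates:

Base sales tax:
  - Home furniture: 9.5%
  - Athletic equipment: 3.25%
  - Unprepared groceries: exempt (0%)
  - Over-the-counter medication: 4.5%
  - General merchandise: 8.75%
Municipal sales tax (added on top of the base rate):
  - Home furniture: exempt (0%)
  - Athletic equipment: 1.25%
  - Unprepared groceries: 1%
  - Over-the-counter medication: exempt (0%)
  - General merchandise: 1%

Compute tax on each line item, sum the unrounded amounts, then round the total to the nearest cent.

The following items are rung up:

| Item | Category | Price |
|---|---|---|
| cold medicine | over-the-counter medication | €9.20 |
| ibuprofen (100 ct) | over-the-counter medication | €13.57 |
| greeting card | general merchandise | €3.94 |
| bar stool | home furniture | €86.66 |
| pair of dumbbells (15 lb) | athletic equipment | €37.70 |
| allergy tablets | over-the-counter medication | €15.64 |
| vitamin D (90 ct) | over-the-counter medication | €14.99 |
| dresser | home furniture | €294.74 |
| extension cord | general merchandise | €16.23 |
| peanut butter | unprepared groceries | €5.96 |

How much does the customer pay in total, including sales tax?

€540.99

Cold medicine €9.20: over-the-counter medication → 4.5% + 0% municipal = 4.5% → €0.414
Ibuprofen (100 ct) €13.57: over-the-counter medication → 4.5% + 0% municipal = 4.5% → €0.61065
Greeting card €3.94: general merchandise → 8.75% + 1% municipal = 9.75% → €0.38415
Bar stool €86.66: home furniture → 9.5% + 0% municipal = 9.5% → €8.2327
Pair of dumbbells (15 lb) €37.70: athletic equipment → 3.25% + 1.25% municipal = 4.5% → €1.6965
Allergy tablets €15.64: over-the-counter medication → 4.5% + 0% municipal = 4.5% → €0.7038
Vitamin D (90 ct) €14.99: over-the-counter medication → 4.5% + 0% municipal = 4.5% → €0.67455
Dresser €294.74: home furniture → 9.5% + 0% municipal = 9.5% → €28.0003
Extension cord €16.23: general merchandise → 8.75% + 1% municipal = 9.75% → €1.582425
Peanut butter €5.96: unprepared groceries → 0% + 1% municipal = 1% → €0.0596
Subtotal = €498.63; unrounded tax = €42.358675 → €42.36; total due = €540.99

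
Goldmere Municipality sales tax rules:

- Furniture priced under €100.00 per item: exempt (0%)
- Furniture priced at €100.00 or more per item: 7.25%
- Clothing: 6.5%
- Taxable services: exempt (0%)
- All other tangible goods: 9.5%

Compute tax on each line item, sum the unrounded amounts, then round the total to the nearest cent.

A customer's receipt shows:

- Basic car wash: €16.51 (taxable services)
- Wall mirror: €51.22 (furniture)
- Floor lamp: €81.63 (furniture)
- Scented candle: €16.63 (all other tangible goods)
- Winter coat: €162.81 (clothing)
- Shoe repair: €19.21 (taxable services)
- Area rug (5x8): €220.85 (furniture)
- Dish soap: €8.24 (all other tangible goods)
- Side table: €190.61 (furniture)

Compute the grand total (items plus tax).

€810.49

Basic car wash €16.51: taxable services → 0% → €0.00
Wall mirror €51.22: furniture, under €100.00 → 0% → €0.00
Floor lamp €81.63: furniture, under €100.00 → 0% → €0.00
Scented candle €16.63: all other tangible goods → 9.5% → €1.57985
Winter coat €162.81: clothing → 6.5% → €10.58265
Shoe repair €19.21: taxable services → 0% → €0.00
Area rug (5x8) €220.85: furniture, €100.00 or more → 7.25% → €16.011625
Dish soap €8.24: all other tangible goods → 9.5% → €0.7828
Side table €190.61: furniture, €100.00 or more → 7.25% → €13.819225
Subtotal = €767.71; unrounded tax = €42.77615 → €42.78; total due = €810.49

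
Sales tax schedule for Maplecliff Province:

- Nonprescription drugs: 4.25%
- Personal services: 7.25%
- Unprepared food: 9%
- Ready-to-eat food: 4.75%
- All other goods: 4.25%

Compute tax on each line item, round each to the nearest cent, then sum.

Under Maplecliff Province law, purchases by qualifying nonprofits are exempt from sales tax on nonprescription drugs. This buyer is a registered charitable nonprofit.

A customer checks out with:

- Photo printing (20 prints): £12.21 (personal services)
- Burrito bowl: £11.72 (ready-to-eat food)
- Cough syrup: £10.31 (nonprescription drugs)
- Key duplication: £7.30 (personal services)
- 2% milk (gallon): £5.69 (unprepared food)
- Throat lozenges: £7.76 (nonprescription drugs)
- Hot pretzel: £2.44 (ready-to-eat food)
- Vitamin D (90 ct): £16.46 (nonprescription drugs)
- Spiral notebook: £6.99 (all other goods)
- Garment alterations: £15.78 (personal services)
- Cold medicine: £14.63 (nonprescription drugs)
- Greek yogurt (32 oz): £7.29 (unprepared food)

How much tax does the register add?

Photo printing (20 prints) £12.21: personal services → 7.25% → £0.89
Burrito bowl £11.72: ready-to-eat food → 4.75% → £0.56
Cough syrup £10.31: nonprescription drugs, buyer-exempt → 0% → £0.00
Key duplication £7.30: personal services → 7.25% → £0.53
2% milk (gallon) £5.69: unprepared food → 9% → £0.51
Throat lozenges £7.76: nonprescription drugs, buyer-exempt → 0% → £0.00
Hot pretzel £2.44: ready-to-eat food → 4.75% → £0.12
Vitamin D (90 ct) £16.46: nonprescription drugs, buyer-exempt → 0% → £0.00
Spiral notebook £6.99: all other goods → 4.25% → £0.30
Garment alterations £15.78: personal services → 7.25% → £1.14
Cold medicine £14.63: nonprescription drugs, buyer-exempt → 0% → £0.00
Greek yogurt (32 oz) £7.29: unprepared food → 9% → £0.66
Total tax = £0.89 + £0.56 + £0.53 + £0.51 + £0.12 + £0.30 + £1.14 + £0.66 = £4.71

£4.71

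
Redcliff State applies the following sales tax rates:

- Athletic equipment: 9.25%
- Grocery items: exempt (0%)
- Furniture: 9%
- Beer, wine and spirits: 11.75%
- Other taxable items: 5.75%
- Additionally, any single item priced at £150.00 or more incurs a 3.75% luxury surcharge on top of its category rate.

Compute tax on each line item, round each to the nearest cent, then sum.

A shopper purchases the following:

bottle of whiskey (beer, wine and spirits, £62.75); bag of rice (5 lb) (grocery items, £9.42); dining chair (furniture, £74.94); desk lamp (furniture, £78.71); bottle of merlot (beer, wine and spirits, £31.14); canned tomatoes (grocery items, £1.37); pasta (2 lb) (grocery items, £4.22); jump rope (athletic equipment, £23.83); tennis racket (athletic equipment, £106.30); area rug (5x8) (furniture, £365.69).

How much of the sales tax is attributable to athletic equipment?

£12.03

Jump rope £23.83: athletic equipment → 9.25% → £2.20
Tennis racket £106.30: athletic equipment → 9.25% → £9.83
Tax on athletic equipment = £2.20 + £9.83 = £12.03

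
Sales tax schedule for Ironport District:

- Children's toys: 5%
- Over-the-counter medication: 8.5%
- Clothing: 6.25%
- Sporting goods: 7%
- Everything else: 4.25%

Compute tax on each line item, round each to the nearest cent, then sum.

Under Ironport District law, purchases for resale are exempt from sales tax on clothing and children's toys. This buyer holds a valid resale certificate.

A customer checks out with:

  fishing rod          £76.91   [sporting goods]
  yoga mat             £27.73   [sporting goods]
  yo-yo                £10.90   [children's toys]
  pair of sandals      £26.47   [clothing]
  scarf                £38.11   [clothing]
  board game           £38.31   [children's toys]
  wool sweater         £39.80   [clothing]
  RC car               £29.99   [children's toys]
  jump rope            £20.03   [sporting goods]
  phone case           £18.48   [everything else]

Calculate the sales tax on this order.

£9.51

Fishing rod £76.91: sporting goods → 7% → £5.38
Yoga mat £27.73: sporting goods → 7% → £1.94
Yo-yo £10.90: children's toys, buyer-exempt → 0% → £0.00
Pair of sandals £26.47: clothing, buyer-exempt → 0% → £0.00
Scarf £38.11: clothing, buyer-exempt → 0% → £0.00
Board game £38.31: children's toys, buyer-exempt → 0% → £0.00
Wool sweater £39.80: clothing, buyer-exempt → 0% → £0.00
RC car £29.99: children's toys, buyer-exempt → 0% → £0.00
Jump rope £20.03: sporting goods → 7% → £1.40
Phone case £18.48: everything else → 4.25% → £0.79
Total tax = £5.38 + £1.94 + £1.40 + £0.79 = £9.51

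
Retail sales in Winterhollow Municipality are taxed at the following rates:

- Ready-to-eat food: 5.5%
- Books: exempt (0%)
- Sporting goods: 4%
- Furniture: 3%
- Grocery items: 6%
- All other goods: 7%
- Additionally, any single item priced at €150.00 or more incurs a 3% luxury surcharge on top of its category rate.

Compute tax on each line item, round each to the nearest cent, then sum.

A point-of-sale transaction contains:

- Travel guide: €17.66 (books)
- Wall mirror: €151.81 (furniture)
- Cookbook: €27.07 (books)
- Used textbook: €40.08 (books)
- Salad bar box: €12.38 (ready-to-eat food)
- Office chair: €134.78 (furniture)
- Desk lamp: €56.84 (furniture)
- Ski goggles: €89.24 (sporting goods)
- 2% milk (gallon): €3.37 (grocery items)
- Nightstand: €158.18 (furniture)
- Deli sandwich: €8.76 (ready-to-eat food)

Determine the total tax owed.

Travel guide €17.66: books → 0% → €0.00
Wall mirror €151.81: furniture → 3% + 3% surcharge = 6% → €9.11
Cookbook €27.07: books → 0% → €0.00
Used textbook €40.08: books → 0% → €0.00
Salad bar box €12.38: ready-to-eat food → 5.5% → €0.68
Office chair €134.78: furniture → 3% → €4.04
Desk lamp €56.84: furniture → 3% → €1.71
Ski goggles €89.24: sporting goods → 4% → €3.57
2% milk (gallon) €3.37: grocery items → 6% → €0.20
Nightstand €158.18: furniture → 3% + 3% surcharge = 6% → €9.49
Deli sandwich €8.76: ready-to-eat food → 5.5% → €0.48
Total tax = €9.11 + €0.68 + €4.04 + €1.71 + €3.57 + €0.20 + €9.49 + €0.48 = €29.28

€29.28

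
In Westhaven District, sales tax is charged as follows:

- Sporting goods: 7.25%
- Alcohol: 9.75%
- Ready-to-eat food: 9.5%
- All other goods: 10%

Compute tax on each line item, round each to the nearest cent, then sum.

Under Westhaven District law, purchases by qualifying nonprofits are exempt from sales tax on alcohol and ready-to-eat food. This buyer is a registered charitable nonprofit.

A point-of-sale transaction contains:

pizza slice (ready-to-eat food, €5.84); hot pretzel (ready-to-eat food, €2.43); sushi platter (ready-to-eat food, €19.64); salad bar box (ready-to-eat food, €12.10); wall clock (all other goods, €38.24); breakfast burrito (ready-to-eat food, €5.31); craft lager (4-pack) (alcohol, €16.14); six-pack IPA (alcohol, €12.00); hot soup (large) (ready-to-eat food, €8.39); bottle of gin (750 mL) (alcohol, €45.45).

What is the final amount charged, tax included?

€169.36

Pizza slice €5.84: ready-to-eat food, buyer-exempt → 0% → €0.00
Hot pretzel €2.43: ready-to-eat food, buyer-exempt → 0% → €0.00
Sushi platter €19.64: ready-to-eat food, buyer-exempt → 0% → €0.00
Salad bar box €12.10: ready-to-eat food, buyer-exempt → 0% → €0.00
Wall clock €38.24: all other goods → 10% → €3.82
Breakfast burrito €5.31: ready-to-eat food, buyer-exempt → 0% → €0.00
Craft lager (4-pack) €16.14: alcohol, buyer-exempt → 0% → €0.00
Six-pack IPA €12.00: alcohol, buyer-exempt → 0% → €0.00
Hot soup (large) €8.39: ready-to-eat food, buyer-exempt → 0% → €0.00
Bottle of gin (750 mL) €45.45: alcohol, buyer-exempt → 0% → €0.00
Subtotal = €165.54; tax = €3.82; total due = €169.36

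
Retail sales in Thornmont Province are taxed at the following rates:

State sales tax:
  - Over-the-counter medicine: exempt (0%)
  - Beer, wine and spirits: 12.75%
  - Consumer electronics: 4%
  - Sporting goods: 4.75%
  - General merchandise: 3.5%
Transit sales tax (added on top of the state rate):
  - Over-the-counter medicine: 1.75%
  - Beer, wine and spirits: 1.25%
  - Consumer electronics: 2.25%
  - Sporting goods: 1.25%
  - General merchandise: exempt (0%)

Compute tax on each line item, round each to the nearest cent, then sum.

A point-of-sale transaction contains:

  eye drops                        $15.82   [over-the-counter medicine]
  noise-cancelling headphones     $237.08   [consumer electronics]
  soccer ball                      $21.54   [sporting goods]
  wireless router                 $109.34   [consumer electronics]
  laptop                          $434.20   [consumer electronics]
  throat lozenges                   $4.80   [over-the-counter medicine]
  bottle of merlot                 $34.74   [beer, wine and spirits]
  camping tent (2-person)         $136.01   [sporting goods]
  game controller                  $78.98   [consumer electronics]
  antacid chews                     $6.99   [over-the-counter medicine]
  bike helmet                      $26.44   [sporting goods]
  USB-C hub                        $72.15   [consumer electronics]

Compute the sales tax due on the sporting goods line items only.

$11.04

Soccer ball $21.54: sporting goods → 4.75% + 1.25% transit = 6% → $1.29
Camping tent (2-person) $136.01: sporting goods → 4.75% + 1.25% transit = 6% → $8.16
Bike helmet $26.44: sporting goods → 4.75% + 1.25% transit = 6% → $1.59
Tax on sporting goods = $1.29 + $8.16 + $1.59 = $11.04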